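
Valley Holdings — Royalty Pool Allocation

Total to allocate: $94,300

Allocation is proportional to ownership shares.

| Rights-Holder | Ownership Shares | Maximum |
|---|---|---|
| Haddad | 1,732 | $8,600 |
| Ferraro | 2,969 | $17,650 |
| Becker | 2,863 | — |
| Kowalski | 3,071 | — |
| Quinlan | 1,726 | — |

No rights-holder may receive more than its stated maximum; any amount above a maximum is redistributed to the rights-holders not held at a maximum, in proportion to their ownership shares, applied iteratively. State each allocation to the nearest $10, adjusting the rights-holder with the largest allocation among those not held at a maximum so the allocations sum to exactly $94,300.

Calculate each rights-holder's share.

Haddad: $8,600 · Ferraro: $17,650 · Becker: $25,430 · Kowalski: $27,290 · Quinlan: $15,330

Sum of ownership shares: 12,361.
Pro-rata shares before constraints: Haddad 13,213.14; Ferraro 22,650.00; Becker 21,841.35; Kowalski 23,428.14; Quinlan 13,167.37.
Cap binds for Haddad ($8,600), Ferraro ($17,650); balance $68,050 reallocated over remaining ownership shares 7,660.
Shares after redistribution: Becker 25,434.35 → $25,430; Kowalski 27,282.19 → $27,280; Quinlan 15,333.46 → $15,330.
Rounding difference +$10 applied to Kowalski → $27,290.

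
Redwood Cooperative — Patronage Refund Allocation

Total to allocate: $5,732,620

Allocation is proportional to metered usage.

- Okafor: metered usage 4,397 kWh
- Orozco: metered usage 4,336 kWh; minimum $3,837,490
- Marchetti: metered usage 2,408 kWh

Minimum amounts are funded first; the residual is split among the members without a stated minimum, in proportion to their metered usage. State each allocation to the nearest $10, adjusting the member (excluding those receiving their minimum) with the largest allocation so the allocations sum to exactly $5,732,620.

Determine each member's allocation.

Okafor: $1,224,520 · Orozco: $3,837,490 · Marchetti: $670,610

Guaranteed amounts: Orozco $3,837,490. Residual $1,895,130.
Residual split over remaining metered usage 6,805: Okafor 1,224,524.12 → $1,224,520; Marchetti 670,605.88 → $670,610.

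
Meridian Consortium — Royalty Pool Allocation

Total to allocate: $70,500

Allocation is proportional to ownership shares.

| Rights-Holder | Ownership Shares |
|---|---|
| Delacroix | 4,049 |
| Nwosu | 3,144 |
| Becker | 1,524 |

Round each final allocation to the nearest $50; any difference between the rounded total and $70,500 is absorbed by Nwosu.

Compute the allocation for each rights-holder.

Delacroix: $32,750; Nwosu: $25,400; Becker: $12,350

Combined ownership shares = 8,717.
Proportional shares: Delacroix 4,049/8,717 × $70,500 = 32,746.87; Nwosu 3,144/8,717 × $70,500 = 25,427.56; Becker 1,524/8,717 × $70,500 = 12,325.57.
At nearest $50: Delacroix $32,750; Nwosu $25,450; Becker $12,350. Sum = $70,550.
Difference $70,500 − $70,550 = −$50 applied to Nwosu: Nwosu becomes $25,400.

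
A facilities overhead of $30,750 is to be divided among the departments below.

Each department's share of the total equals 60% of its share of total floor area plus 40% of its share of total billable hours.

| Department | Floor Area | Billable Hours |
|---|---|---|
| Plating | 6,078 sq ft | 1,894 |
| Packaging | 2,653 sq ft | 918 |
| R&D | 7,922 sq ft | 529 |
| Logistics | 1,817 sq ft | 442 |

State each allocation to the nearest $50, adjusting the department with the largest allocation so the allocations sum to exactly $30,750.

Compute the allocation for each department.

Totals — floor area 18,470, billable hours 3,783.
Combined weights (60% floor area + 40% billable hours): Plating 0.3977; Packaging 0.1832; R&D 0.3133; Logistics 0.1058.
Pro-rata amounts: Plating 12,229.55; Packaging 5,634.90; R&D 9,633.41; Logistics 3,252.15.
Rounded to nearest $50: Plating $12,250; Packaging $5,650; R&D $9,650; Logistics $3,250. Sum = $30,800.
Difference $30,750 − $30,800 = −$50 applied to largest allocation (Plating): Plating becomes $12,200.

Plating: $12,200; Packaging: $5,650; R&D: $9,650; Logistics: $3,250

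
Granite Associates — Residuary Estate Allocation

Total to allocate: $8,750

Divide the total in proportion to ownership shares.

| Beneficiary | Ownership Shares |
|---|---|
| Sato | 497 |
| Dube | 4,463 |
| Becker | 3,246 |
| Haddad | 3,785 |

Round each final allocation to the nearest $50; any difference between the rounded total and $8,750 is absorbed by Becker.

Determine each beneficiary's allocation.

Sato: $350; Dube: $3,250; Becker: $2,400; Haddad: $2,750

Combined ownership shares = 11,991.
Unrounded shares: Sato 497/11,991 × $8,750 = 362.67; Dube 4,463/11,991 × $8,750 = 3,256.71; Becker 3,246/11,991 × $8,750 = 2,368.65; Haddad 3,785/11,991 × $8,750 = 2,761.97.
At nearest $50: Sato $350; Dube $3,250; Becker $2,350; Haddad $2,750. Sum = $8,700.
Difference $8,750 − $8,700 = +$50 applied to Becker: Becker becomes $2,400.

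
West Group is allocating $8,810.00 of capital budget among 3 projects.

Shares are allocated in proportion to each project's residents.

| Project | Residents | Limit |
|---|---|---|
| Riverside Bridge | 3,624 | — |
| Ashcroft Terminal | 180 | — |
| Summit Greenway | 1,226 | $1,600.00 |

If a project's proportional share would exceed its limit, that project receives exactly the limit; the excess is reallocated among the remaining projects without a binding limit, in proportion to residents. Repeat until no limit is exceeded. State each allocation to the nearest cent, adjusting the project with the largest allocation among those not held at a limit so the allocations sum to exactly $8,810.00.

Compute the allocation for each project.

Riverside Bridge: $6,868.83; Ashcroft Terminal: $341.17; Summit Greenway: $1,600.00

Total residents = 5,030.
Proportional shares (ignoring caps): Riverside Bridge 6,347.4036; Ashcroft Terminal 315.2684; Summit Greenway 2,147.3280.
Capped: Summit Greenway ($1,600.00); residual $7,210.00 reallocated over remaining residents 3,804.
Shares after redistribution: Riverside Bridge 6,868.8328 → $6,868.83; Ashcroft Terminal 341.1672 → $341.17.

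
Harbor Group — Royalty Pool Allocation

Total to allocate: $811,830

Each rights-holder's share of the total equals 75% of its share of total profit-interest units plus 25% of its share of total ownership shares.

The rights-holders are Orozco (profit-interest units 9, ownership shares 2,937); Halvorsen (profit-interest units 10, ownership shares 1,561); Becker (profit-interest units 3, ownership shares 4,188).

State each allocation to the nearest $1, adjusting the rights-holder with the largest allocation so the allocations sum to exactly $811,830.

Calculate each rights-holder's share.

Profit-interest units total 22; ownership shares total 8,686.
Blended shares (75% profit-interest units + 25% ownership shares): Orozco 0.3914; Halvorsen 0.3858; Becker 0.2228.
Raw shares: Orozco 317,710.29; Halvorsen 313,234.63; Becker 180,885.08.
Rounded to nearest $1: Orozco $317,710; Halvorsen $313,235; Becker $180,885. Sum = $811,830.
Rounded total matches; no reconciliation needed.

Orozco: $317,710 | Halvorsen: $313,235 | Becker: $180,885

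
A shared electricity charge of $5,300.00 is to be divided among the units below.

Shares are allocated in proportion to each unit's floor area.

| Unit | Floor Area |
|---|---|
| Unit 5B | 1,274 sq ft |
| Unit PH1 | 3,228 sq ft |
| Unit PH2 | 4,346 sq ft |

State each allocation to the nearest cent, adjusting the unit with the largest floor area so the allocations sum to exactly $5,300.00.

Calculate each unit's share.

Unit 5B: $763.13; Unit PH1: $1,933.59; Unit PH2: $2,603.28

Total floor area = 1,274 + 3,228 + 4,346 = 8,848.
Pro-rata amounts: Unit 5B 763.1329; Unit PH1 1,933.5895; Unit PH2 2,603.2776.
At nearest cent: Unit 5B $763.13; Unit PH1 $1,933.59; Unit PH2 $2,603.28. Sum = $5,300.00.
Sum already equals the total — no adjustment.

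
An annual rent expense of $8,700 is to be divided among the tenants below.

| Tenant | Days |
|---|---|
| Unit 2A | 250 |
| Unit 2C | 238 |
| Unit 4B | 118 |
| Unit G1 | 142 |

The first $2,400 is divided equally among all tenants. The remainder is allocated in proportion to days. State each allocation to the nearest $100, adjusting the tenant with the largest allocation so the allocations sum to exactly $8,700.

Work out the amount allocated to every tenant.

First tranche $2,400 split equally: $600 each.
Remainder $6,300 by days (total 748): Unit 2A 2,105.61 → $2,100; Unit 2C 2,004.55 → $2,000; Unit 4B 993.85 → $1,000; Unit G1 1,195.99 → $1,200.
Totals: Unit 2A $600 + $2,100 = $2,700; Unit 2C $600 + $2,000 = $2,600; Unit 4B $600 + $1,000 = $1,600; Unit G1 $600 + $1,200 = $1,800.

Unit 2A: $2,700 · Unit 2C: $2,600 · Unit 4B: $1,600 · Unit G1: $1,800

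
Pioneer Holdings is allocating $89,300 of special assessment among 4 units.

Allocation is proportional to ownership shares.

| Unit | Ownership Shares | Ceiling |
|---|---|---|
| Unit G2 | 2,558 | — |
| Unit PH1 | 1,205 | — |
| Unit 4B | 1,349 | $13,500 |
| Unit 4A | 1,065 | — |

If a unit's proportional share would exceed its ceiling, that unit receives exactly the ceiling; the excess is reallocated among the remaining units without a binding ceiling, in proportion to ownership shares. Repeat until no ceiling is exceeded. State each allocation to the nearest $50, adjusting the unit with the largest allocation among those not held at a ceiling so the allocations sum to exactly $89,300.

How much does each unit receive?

Sum of ownership shares: 6,177.
Proportional shares (ignoring caps): Unit G2 36,980.64; Unit PH1 17,420.51; Unit 4B 19,502.30; Unit 4A 15,396.55.
Capped: Unit 4B ($13,500); remaining pool $75,800 reallocated over remaining ownership shares 4,828.
Redistributed shares: Unit G2 40,160.81 → $40,150; Unit PH1 18,918.60 → $18,900; Unit 4A 16,720.59 → $16,700.
Rounding difference +$50 applied to Unit G2 → $40,200.

Unit G2: $40,200 | Unit PH1: $18,900 | Unit 4B: $13,500 | Unit 4A: $16,700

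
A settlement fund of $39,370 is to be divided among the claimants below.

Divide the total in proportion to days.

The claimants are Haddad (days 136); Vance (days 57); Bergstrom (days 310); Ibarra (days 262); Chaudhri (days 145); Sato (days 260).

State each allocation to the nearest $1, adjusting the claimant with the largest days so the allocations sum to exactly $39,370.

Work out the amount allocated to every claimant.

Haddad: $4,576; Vance: $1,918; Bergstrom: $10,432; Ibarra: $8,816; Chaudhri: $4,879; Sato: $8,749

Sum of days: 1,170.
Pro-rata amounts: Haddad 136/1,170 × $39,370 = 4,576.34; Vance 57/1,170 × $39,370 = 1,918.03; Bergstrom 310/1,170 × $39,370 = 10,431.37; Ibarra 262/1,170 × $39,370 = 8,816.19; Chaudhri 145/1,170 × $39,370 = 4,879.19; Sato 260/1,170 × $39,370 = 8,748.89.
At nearest $1: Haddad $4,576; Vance $1,918; Bergstrom $10,431; Ibarra $8,816; Chaudhri $4,879; Sato $8,749. Sum = $39,369.
Difference $39,370 − $39,369 = +$1 applied to largest days (Bergstrom): Bergstrom becomes $10,432.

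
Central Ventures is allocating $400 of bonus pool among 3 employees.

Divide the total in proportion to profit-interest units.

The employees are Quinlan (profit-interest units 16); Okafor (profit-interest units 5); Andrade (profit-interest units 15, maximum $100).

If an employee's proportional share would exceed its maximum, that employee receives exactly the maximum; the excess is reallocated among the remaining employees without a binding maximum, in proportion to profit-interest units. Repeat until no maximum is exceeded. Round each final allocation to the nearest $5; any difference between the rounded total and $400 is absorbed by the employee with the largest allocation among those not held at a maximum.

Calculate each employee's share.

Profit-interest units total: 36.
Unconstrained shares: Quinlan 177.78; Okafor 55.56; Andrade 166.67.
Held at cap: Andrade ($100); residual $300 reallocated over remaining profit-interest units 21.
Shares after redistribution: Quinlan 228.57 → $230; Okafor 71.43 → $70.

Quinlan: $230; Okafor: $70; Andrade: $100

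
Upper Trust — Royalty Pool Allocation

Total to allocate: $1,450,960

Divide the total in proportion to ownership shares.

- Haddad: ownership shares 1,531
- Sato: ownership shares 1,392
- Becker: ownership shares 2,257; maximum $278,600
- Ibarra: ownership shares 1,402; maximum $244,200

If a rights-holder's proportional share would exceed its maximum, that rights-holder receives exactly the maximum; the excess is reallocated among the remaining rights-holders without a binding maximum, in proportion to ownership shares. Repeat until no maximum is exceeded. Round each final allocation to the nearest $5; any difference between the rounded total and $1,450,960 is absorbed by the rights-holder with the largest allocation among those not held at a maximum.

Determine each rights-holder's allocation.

Haddad: $486,150 · Sato: $442,010 · Becker: $278,600 · Ibarra: $244,200

Sum of ownership shares: 6,582.
Proportional shares (ignoring caps): Haddad 337,499.20; Sato 306,857.54; Becker 497,541.28; Ibarra 309,061.98.
Capped: Becker ($278,600), Ibarra ($244,200); remaining pool $928,160 reallocated over remaining ownership shares 2,923.
Shares after redistribution: Haddad 486,148.81 → $486,150; Sato 442,011.19 → $442,010.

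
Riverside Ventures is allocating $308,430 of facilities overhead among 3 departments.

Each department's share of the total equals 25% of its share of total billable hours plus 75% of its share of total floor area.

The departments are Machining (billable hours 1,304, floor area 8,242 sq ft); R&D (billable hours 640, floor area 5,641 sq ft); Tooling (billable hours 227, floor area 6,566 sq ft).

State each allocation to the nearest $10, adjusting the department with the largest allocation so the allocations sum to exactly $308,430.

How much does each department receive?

Totals — billable hours 2,171, floor area 20,449.
Composite weights (25% billable hours + 75% floor area): Machining 0.4524; R&D 0.2806; Tooling 0.2670.
Raw shares: Machining 139,549.10; R&D 86,542.84; Tooling 82,338.06.
At nearest $10: Machining $139,550; R&D $86,540; Tooling $82,340. Sum = $308,430.
Sum already equals the total — no adjustment.

Machining: $139,550 | R&D: $86,540 | Tooling: $82,340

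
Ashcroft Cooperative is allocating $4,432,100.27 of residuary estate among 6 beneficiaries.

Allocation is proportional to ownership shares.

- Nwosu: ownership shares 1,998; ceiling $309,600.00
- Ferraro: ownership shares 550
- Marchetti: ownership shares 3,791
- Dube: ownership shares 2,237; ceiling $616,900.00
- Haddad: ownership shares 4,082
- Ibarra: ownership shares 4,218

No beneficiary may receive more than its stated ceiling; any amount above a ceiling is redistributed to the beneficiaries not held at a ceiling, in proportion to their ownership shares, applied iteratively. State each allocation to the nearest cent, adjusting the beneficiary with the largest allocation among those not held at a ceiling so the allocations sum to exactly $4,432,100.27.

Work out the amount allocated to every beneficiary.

Total ownership shares = 16,876.
Proportional shares (ignoring caps): Nwosu 524,729.5769; Ferraro 144,445.0787; Marchetti 995,620.5335; Dube 587,497.5293; Haddad 1,072,045.1115; Ibarra 1,107,762.4401.
Capped: Nwosu ($309,600.00); remaining pool $4,122,500.27 reallocated over remaining ownership shares 14,878.
Capped: Dube ($616,900.00); remaining pool $3,505,600.27 reallocated over remaining ownership shares 12,641.
Redistributed shares: Ferraro 152,525.9195 → $152,525.92; Marchetti 1,051,319.5652 → $1,051,319.57; Haddad 1,132,019.6426 → $1,132,019.64; Ibarra 1,169,735.1427 → $1,169,735.14.

Nwosu: $309,600.00 | Ferraro: $152,525.92 | Marchetti: $1,051,319.57 | Dube: $616,900.00 | Haddad: $1,132,019.64 | Ibarra: $1,169,735.14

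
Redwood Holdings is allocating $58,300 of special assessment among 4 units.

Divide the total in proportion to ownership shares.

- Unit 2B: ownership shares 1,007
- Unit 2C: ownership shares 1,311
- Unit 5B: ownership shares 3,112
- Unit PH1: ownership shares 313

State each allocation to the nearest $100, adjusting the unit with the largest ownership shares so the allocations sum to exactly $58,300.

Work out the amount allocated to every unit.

Sum of ownership shares: 1,007 + 1,311 + 3,112 + 313 = 5,743.
Unrounded shares: Unit 2B 10,222.55; Unit 2C 13,308.60; Unit 5B 31,591.43; Unit PH1 3,177.42.
At nearest $100: Unit 2B $10,200; Unit 2C $13,300; Unit 5B $31,600; Unit PH1 $3,200. Sum = $58,300.
No rounding difference to absorb.

Unit 2B: $10,200 | Unit 2C: $13,300 | Unit 5B: $31,600 | Unit PH1: $3,200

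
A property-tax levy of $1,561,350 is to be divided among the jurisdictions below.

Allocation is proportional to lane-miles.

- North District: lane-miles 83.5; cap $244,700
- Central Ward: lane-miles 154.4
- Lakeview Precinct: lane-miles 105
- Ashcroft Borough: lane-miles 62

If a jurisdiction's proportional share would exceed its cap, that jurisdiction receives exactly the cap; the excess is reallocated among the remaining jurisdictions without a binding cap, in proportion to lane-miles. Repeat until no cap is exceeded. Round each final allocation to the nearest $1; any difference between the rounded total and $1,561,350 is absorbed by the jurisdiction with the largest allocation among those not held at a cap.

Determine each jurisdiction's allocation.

Combined lane-miles = 404.9.
Unconstrained shares: North District 321,987.47; Central Ward 595,387.60; Lakeview Precinct 404,894.42; Ashcroft Borough 239,080.51.
Held at cap: North District ($244,700); balance $1,316,650 reallocated over remaining lane-miles 321.4.
Remaining shares: Central Ward 632,516.37 → $632,516; Lakeview Precinct 430,143.90 → $430,144; Ashcroft Borough 253,989.73 → $253,990.

North District: $244,700 · Central Ward: $632,516 · Lakeview Precinct: $430,144 · Ashcroft Borough: $253,990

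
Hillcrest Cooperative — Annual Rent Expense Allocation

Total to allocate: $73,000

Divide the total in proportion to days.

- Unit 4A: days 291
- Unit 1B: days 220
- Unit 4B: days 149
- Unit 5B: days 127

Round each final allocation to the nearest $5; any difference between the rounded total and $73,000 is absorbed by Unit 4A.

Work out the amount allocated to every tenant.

Unit 4A: $26,995; Unit 1B: $20,405; Unit 4B: $13,820; Unit 5B: $11,780

Days total: 787.
Pro-rata amounts: Unit 4A 291/787 × $73,000 = 26,992.38; Unit 1B 220/787 × $73,000 = 20,406.61; Unit 4B 149/787 × $73,000 = 13,820.84; Unit 5B 127/787 × $73,000 = 11,780.18.
After rounding ($5): Unit 4A $26,990; Unit 1B $20,405; Unit 4B $13,820; Unit 5B $11,780. Sum = $72,995.
Difference $73,000 − $72,995 = +$5 applied to Unit 4A: Unit 4A becomes $26,995.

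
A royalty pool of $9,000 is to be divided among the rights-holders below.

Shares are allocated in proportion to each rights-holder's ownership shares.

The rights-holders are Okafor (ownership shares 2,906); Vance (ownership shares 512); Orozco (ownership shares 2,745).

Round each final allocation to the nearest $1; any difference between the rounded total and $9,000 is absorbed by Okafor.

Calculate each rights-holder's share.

Total ownership shares = 6,163.
Raw shares: Okafor 2,906/6,163 × $9,000 = 4,243.71; Vance 512/6,163 × $9,000 = 747.69; Orozco 2,745/6,163 × $9,000 = 4,008.60.
Rounded to nearest $1: Okafor $4,244; Vance $748; Orozco $4,009. Sum = $9,001.
Difference $9,000 − $9,001 = −$1 applied to Okafor: Okafor becomes $4,243.

Okafor: $4,243; Vance: $748; Orozco: $4,009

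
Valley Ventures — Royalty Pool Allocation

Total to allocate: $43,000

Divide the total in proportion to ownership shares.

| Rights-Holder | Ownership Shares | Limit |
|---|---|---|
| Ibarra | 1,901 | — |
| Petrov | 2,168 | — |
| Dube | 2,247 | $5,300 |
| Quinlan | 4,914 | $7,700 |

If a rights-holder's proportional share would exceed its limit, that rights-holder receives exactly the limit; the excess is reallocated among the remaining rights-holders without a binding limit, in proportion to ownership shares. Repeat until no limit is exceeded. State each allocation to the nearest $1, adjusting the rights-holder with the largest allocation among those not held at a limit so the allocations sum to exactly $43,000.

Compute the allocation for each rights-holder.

Ibarra: $14,016 | Petrov: $15,984 | Dube: $5,300 | Quinlan: $7,700

Sum of ownership shares: 11,230.
Proportional shares (ignoring caps): Ibarra 7,278.98; Petrov 8,301.34; Dube 8,603.83; Quinlan 18,815.85.
Held at cap: Dube ($5,300), Quinlan ($7,700); remaining pool $30,000 reallocated over remaining ownership shares 4,069.
Remaining shares: Ibarra 14,015.73 → $14,016; Petrov 15,984.27 → $15,984.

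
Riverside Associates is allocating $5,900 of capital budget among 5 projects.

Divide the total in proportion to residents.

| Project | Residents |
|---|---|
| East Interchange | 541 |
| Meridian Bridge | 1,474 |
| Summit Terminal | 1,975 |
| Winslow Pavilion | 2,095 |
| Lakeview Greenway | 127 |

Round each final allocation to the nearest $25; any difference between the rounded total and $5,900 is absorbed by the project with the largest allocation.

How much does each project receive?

Total residents = 6,212.
Proportional shares: East Interchange 541/6,212 × $5,900 = 513.83; Meridian Bridge 1,474/6,212 × $5,900 = 1,399.97; Summit Terminal 1,975/6,212 × $5,900 = 1,875.80; Winslow Pavilion 2,095/6,212 × $5,900 = 1,989.78; Lakeview Greenway 127/6,212 × $5,900 = 120.62.
At nearest $25: East Interchange $525; Meridian Bridge $1,400; Summit Terminal $1,875; Winslow Pavilion $2,000; Lakeview Greenway $125. Sum = $5,925.
Difference $5,900 − $5,925 = −$25 applied to largest allocation (Winslow Pavilion): Winslow Pavilion becomes $1,975.

East Interchange: $525 · Meridian Bridge: $1,400 · Summit Terminal: $1,875 · Winslow Pavilion: $1,975 · Lakeview Greenway: $125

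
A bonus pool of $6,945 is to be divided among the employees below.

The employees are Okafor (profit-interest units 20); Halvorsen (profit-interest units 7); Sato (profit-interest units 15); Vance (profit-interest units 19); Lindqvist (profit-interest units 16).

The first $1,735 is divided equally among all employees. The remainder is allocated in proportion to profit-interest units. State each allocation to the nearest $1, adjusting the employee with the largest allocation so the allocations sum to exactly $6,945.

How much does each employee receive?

Okafor: $1,699; Halvorsen: $821; Sato: $1,362; Vance: $1,633; Lindqvist: $1,430

Equal tier: $1,735 ÷ 5 = $347 apiece.
Remainder $5,210 by profit-interest units (total 77): Okafor 1,353.25 → $1,353; Halvorsen 473.64 → $474; Sato 1,014.94 → $1,015; Vance 1,285.58 → $1,286; Lindqvist 1,082.60 → $1,083.
Rounding difference −$1 on remainder applied to Okafor.
Totals: Okafor $347 + $1,352 = $1,699; Halvorsen $347 + $474 = $821; Sato $347 + $1,015 = $1,362; Vance $347 + $1,286 = $1,633; Lindqvist $347 + $1,083 = $1,430.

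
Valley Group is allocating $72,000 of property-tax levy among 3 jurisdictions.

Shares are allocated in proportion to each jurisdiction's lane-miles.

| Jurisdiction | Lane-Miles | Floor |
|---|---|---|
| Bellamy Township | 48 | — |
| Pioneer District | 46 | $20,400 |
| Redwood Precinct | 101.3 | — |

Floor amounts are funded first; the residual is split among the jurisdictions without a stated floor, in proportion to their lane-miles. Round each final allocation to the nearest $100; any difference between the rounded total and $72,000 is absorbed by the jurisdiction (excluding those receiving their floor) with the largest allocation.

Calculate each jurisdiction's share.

Minimums first: Pioneer District $20,400. Residual $51,600.
Residual split over remaining lane-miles 149.3: Bellamy Township 16,589.42 → $16,600; Redwood Precinct 35,010.58 → $35,000.

Bellamy Township: $16,600 | Pioneer District: $20,400 | Redwood Precinct: $35,000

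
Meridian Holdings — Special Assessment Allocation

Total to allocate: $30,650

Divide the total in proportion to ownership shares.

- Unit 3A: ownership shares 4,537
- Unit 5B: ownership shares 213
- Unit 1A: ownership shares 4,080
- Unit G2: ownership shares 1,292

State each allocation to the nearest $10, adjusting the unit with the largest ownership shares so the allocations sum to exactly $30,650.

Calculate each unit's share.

Ownership shares total: 10,122.
Proportional shares: Unit 3A 4,537/10,122 × $30,650 = 13,738.30; Unit 5B 213/10,122 × $30,650 = 644.98; Unit 1A 4,080/10,122 × $30,650 = 12,354.48; Unit G2 1,292/10,122 × $30,650 = 3,912.25.
After rounding ($10): Unit 3A $13,740; Unit 5B $640; Unit 1A $12,350; Unit G2 $3,910. Sum = $30,640.
Difference $30,650 − $30,640 = +$10 applied to largest ownership shares (Unit 3A): Unit 3A becomes $13,750.

Unit 3A: $13,750; Unit 5B: $640; Unit 1A: $12,350; Unit G2: $3,910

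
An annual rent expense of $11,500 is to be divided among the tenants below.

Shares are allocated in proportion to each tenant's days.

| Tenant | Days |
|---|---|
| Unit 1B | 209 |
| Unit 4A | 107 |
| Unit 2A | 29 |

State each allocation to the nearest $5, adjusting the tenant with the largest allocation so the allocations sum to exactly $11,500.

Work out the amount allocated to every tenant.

Total days = 345.
Raw shares: Unit 1B 209/345 × $11,500 = 6,966.67; Unit 4A 107/345 × $11,500 = 3,566.67; Unit 2A 29/345 × $11,500 = 966.67.
At nearest $5: Unit 1B $6,965; Unit 4A $3,565; Unit 2A $965. Sum = $11,495.
Difference $11,500 − $11,495 = +$5 applied to largest allocation (Unit 1B): Unit 1B becomes $6,970.

Unit 1B: $6,970 · Unit 4A: $3,565 · Unit 2A: $965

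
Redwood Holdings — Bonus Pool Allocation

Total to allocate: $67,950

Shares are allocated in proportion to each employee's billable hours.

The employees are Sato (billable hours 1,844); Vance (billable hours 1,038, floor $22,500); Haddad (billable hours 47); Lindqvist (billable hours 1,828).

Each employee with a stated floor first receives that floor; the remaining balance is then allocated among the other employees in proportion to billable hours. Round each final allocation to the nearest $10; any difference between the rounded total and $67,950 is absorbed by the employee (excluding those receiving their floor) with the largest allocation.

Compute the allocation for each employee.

Guaranteed amounts: Vance $22,500. Remaining pool $45,450.
Remaining pool split over remaining billable hours 3,719: Sato 22,535.57 → $22,540; Haddad 574.39 → $570; Lindqvist 22,340.04 → $22,340.

Sato: $22,540; Vance: $22,500; Haddad: $570; Lindqvist: $22,340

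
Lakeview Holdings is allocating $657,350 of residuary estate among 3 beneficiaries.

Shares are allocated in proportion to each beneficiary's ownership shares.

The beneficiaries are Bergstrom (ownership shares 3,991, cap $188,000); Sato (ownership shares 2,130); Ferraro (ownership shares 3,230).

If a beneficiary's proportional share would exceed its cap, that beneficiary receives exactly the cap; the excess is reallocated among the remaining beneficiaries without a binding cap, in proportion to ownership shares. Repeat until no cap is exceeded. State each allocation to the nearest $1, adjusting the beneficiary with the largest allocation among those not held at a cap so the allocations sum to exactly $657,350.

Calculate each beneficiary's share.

Total ownership shares = 9,351.
Pro-rata shares before constraints: Bergstrom 280,556.502; Sato 149,733.24; Ferraro 227,060.26.
Held at cap: Bergstrom ($188,000); remaining pool $469,350 reallocated over remaining ownership shares 5,360.
Redistributed shares: Sato 186,514.09 → $186,514; Ferraro 282,835.91 → $282,836.

Bergstrom: $188,000 | Sato: $186,514 | Ferraro: $282,836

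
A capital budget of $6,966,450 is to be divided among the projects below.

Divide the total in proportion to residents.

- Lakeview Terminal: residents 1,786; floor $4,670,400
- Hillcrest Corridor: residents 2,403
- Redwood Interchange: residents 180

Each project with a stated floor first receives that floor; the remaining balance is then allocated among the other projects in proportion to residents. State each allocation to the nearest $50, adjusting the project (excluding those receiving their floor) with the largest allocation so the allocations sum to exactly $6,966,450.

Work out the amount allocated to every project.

Lakeview Terminal: $4,670,400; Hillcrest Corridor: $2,136,050; Redwood Interchange: $160,000

Guaranteed amounts: Lakeview Terminal $4,670,400. Remaining pool $2,296,050.
Remaining pool split over remaining residents 2,583: Hillcrest Corridor 2,136,046.52 → $2,136,050; Redwood Interchange 160,003.48 → $160,000.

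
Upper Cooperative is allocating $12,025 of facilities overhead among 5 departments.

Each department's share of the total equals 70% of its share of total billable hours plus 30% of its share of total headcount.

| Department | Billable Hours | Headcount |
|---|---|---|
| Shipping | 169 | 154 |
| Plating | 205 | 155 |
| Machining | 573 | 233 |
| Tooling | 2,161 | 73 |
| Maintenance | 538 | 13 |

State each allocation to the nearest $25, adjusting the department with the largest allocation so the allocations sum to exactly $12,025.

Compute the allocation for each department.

Totals — billable hours 3,646, headcount 628.
Composite weights (70% billable hours + 30% headcount): Shipping 0.1060; Plating 0.1134; Machining 0.2213; Tooling 0.4498; Maintenance 0.1095.
Raw shares: Shipping 1,274.81; Plating 1,363.67; Machining 2,661.33; Tooling 5,408.43; Maintenance 1,316.76.
At nearest $25: Shipping $1,275; Plating $1,375; Machining $2,650; Tooling $5,400; Maintenance $1,325. Sum = $12,025.
No rounding difference to absorb.

Shipping: $1,275 | Plating: $1,375 | Machining: $2,650 | Tooling: $5,400 | Maintenance: $1,325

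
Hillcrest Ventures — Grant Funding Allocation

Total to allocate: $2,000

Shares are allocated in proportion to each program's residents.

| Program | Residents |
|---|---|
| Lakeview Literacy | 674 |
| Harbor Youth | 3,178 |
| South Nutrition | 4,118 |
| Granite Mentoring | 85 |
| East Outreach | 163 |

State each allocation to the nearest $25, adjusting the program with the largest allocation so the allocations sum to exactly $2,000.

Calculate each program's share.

Total residents = 8,218.
Proportional shares: Lakeview Literacy 674/8,218 × $2,000 = 164.03; Harbor Youth 3,178/8,218 × $2,000 = 773.42; South Nutrition 4,118/8,218 × $2,000 = 1,002.19; Granite Mentoring 85/8,218 × $2,000 = 20.69; East Outreach 163/8,218 × $2,000 = 39.67.
At nearest $25: Lakeview Literacy $175; Harbor Youth $775; South Nutrition $1,000; Granite Mentoring $25; East Outreach $50. Sum = $2,025.
Difference $2,000 − $2,025 = −$25 applied to largest allocation (South Nutrition): South Nutrition becomes $975.

Lakeview Literacy: $175; Harbor Youth: $775; South Nutrition: $975; Granite Mentoring: $25; East Outreach: $50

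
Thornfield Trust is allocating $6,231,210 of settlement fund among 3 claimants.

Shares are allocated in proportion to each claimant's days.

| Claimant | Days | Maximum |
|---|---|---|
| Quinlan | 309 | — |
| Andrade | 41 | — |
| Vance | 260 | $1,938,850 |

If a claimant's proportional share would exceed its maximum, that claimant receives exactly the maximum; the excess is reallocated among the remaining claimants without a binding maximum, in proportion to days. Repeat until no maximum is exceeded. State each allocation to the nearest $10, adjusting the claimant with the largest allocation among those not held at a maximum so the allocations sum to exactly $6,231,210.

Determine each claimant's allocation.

Days total: 610.
Pro-rata shares before constraints: Quinlan 3,156,465.39; Andrade 418,819.03; Vance 2,655,925.57.
Held at cap: Vance ($1,938,850); balance $4,292,360 reallocated over remaining days 350.
Redistributed shares: Quinlan 3,789,540.69 → $3,789,540; Andrade 502,819.31 → $502,820.

Quinlan: $3,789,540 | Andrade: $502,820 | Vance: $1,938,850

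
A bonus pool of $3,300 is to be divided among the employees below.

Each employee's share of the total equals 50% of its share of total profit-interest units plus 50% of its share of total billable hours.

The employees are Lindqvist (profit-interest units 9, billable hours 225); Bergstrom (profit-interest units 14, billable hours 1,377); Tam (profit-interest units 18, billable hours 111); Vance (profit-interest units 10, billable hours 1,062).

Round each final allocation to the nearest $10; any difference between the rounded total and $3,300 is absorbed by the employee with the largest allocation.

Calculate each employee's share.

Lindqvist: $420; Bergstrom: $1,280; Tam: $650; Vance: $950

Profit-interest units total 51; billable hours total 2,775.
Combined weights (50% profit-interest units + 50% billable hours): Lindqvist 0.1288; Bergstrom 0.3854; Tam 0.1965; Vance 0.2894.
Unrounded shares: Lindqvist 424.96; Bergstrom 1,271.70; Tam 648.35; Vance 954.99.
After rounding ($10): Lindqvist $420; Bergstrom $1,270; Tam $650; Vance $950. Sum = $3,290.
Difference $3,300 − $3,290 = +$10 applied to largest allocation (Bergstrom): Bergstrom becomes $1,280.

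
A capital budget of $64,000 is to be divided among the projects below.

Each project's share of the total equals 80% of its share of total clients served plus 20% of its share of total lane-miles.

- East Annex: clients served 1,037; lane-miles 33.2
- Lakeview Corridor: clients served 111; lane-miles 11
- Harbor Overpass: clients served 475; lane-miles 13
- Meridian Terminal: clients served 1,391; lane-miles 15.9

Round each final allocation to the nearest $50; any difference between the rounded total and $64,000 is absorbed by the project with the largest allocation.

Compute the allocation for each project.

Totals — clients served 3,014, lane-miles 73.1.
Composite weights (80% clients served + 20% lane-miles): East Annex 0.3661; Lakeview Corridor 0.0596; Harbor Overpass 0.1616; Meridian Terminal 0.4127.
Unrounded shares: East Annex 23,429.33; Lakeview Corridor 3,811.73; Harbor Overpass 10,345.35; Meridian Terminal 26,413.59.
After rounding ($50): East Annex $23,450; Lakeview Corridor $3,800; Harbor Overpass $10,350; Meridian Terminal $26,400. Sum = $64,000.
No rounding difference to absorb.

East Annex: $23,450 | Lakeview Corridor: $3,800 | Harbor Overpass: $10,350 | Meridian Terminal: $26,400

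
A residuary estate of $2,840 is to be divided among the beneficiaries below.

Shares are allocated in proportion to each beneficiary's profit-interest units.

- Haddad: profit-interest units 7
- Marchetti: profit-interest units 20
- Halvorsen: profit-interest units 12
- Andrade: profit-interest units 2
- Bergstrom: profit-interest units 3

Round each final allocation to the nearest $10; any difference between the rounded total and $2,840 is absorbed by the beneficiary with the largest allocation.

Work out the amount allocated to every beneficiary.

Haddad: $450; Marchetti: $1,300; Halvorsen: $770; Andrade: $130; Bergstrom: $190

Total profit-interest units = 44.
Raw shares: Haddad 7/44 × $2,840 = 451.82; Marchetti 20/44 × $2,840 = 1,290.91; Halvorsen 12/44 × $2,840 = 774.55; Andrade 2/44 × $2,840 = 129.09; Bergstrom 3/44 × $2,840 = 193.64.
After rounding ($10): Haddad $450; Marchetti $1,290; Halvorsen $770; Andrade $130; Bergstrom $190. Sum = $2,830.
Difference $2,840 − $2,830 = +$10 applied to largest allocation (Marchetti): Marchetti becomes $1,300.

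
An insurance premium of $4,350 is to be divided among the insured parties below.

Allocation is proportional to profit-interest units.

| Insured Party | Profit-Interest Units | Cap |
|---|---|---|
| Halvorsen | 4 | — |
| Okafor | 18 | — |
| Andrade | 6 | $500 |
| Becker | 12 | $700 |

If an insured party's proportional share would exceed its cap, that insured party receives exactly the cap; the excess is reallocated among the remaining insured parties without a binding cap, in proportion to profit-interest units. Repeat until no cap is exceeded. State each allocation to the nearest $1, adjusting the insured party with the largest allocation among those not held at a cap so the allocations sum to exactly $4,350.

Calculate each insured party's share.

Total profit-interest units = 40.
Pro-rata shares before constraints: Halvorsen 435.00; Okafor 1,957.50; Andrade 652.50; Becker 1,305.00.
Capped: Andrade ($500), Becker ($700); balance $3,150 reallocated over remaining profit-interest units 22.
Redistributed shares: Halvorsen 572.73 → $573; Okafor 2,577.27 → $2,577.

Halvorsen: $573; Okafor: $2,577; Andrade: $500; Becker: $700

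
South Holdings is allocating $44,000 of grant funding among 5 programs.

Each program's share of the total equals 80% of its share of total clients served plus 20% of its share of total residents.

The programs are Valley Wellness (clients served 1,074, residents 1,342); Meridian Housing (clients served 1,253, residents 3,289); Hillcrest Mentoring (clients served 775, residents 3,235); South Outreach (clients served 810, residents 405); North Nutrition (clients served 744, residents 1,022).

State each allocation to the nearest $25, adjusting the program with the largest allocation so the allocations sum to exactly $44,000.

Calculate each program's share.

Clients served total 4,656; residents total 9,293.
Blended shares (80% clients served + 20% residents): Valley Wellness 0.2134; Meridian Housing 0.2861; Hillcrest Mentoring 0.2028; South Outreach 0.1479; North Nutrition 0.1498.
Pro-rata amounts: Valley Wellness 9,390.39; Meridian Housing 12,587.37; Hillcrest Mentoring 8,922.49; South Outreach 6,507.23; North Nutrition 6,592.52.
After rounding ($25): Valley Wellness $9,400; Meridian Housing $12,575; Hillcrest Mentoring $8,925; South Outreach $6,500; North Nutrition $6,600. Sum = $44,000.
Rounded total matches; no reconciliation needed.

Valley Wellness: $9,400 | Meridian Housing: $12,575 | Hillcrest Mentoring: $8,925 | South Outreach: $6,500 | North Nutrition: $6,600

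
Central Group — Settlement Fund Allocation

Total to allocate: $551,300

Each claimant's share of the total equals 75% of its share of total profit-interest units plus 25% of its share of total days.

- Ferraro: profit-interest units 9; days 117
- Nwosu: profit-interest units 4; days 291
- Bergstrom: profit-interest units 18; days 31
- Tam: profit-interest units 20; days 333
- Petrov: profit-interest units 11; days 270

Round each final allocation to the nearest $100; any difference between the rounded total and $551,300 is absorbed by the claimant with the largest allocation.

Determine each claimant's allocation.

Totals — profit-interest units 62, days 1,042.
Blended shares (75% profit-interest units + 25% days): Ferraro 0.1369; Nwosu 0.1182; Bergstrom 0.2252; Tam 0.3218; Petrov 0.1978.
Proportional shares: Ferraro 75,496.12; Nwosu 65,166.28; Bergstrom 124,141.49; Tam 177,424.83; Petrov 109,071.28.
Rounded to nearest $100: Ferraro $75,500; Nwosu $65,200; Bergstrom $124,100; Tam $177,400; Petrov $109,100. Sum = $551,300.
Rounded total matches; no reconciliation needed.

Ferraro: $75,500 | Nwosu: $65,200 | Bergstrom: $124,100 | Tam: $177,400 | Petrov: $109,100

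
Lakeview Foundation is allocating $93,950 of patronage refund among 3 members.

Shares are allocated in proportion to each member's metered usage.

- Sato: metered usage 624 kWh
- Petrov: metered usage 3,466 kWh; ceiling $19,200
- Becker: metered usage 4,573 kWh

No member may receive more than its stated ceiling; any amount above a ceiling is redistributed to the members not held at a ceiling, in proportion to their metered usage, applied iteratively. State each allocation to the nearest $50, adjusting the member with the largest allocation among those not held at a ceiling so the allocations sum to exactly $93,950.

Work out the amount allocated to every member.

Total metered usage = 8,663.
Pro-rata shares before constraints: Sato 6,767.26; Petrov 37,588.68; Becker 49,594.06.
Held at cap: Petrov ($19,200); balance $74,750 reallocated over remaining metered usage 5,197.
Redistributed shares: Sato 8,975.18 → $9,000; Becker 65,774.82 → $65,750.

Sato: $9,000 · Petrov: $19,200 · Becker: $65,750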